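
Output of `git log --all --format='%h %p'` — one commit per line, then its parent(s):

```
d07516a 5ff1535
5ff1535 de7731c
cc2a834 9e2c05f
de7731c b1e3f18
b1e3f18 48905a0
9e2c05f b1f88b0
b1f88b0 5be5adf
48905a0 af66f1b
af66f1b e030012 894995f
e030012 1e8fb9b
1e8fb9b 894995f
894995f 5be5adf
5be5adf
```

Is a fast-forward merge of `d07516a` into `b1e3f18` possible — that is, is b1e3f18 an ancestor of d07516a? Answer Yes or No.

Yes

A fast-forward from b1e3f18 to d07516a is possible iff b1e3f18 is an ancestor of d07516a.
Ancestors of d07516a: {1e8fb9b, 48905a0, 5be5adf, 5ff1535, 894995f, af66f1b, b1e3f18, d07516a, de7731c, e030012}.
b1e3f18 is among them, so fast-forward is possible.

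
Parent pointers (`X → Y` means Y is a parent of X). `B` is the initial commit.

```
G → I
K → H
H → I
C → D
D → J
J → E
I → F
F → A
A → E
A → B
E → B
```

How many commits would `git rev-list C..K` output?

5

Reachable from K: {A, B, E, F, H, I, K}.
Reachable from C: {B, C, D, E, J}.
In K's history but not C's: {A, F, H, I, K} — 5 commits.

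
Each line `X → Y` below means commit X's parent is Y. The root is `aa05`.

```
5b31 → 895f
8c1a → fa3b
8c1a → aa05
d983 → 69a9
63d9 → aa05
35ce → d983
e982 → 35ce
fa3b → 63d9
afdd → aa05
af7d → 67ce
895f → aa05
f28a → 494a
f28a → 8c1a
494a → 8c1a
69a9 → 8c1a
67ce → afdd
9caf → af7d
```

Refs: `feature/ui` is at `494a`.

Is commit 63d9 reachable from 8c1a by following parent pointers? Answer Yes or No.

Yes

Ancestors of 8c1a (commits reachable by following parents): {63d9, 8c1a, aa05, fa3b}.
63d9 is in that set, so it is an ancestor of 8c1a.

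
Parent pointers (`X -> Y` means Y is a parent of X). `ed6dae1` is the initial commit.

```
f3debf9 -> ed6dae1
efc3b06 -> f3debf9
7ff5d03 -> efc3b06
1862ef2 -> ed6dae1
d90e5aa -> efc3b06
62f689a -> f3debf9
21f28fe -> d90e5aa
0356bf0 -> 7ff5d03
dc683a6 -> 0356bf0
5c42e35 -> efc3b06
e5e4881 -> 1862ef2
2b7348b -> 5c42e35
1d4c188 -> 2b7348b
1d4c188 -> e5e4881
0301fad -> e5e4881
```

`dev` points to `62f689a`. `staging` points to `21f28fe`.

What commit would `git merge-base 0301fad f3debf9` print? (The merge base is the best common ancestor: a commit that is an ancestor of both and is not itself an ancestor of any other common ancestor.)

ed6dae1

Ancestors of 0301fad: {0301fad, 1862ef2, e5e4881, ed6dae1}.
Ancestors of f3debf9: {ed6dae1, f3debf9}.
Common ancestors: {ed6dae1}.
The only common ancestor is ed6dae1, so it is the merge base.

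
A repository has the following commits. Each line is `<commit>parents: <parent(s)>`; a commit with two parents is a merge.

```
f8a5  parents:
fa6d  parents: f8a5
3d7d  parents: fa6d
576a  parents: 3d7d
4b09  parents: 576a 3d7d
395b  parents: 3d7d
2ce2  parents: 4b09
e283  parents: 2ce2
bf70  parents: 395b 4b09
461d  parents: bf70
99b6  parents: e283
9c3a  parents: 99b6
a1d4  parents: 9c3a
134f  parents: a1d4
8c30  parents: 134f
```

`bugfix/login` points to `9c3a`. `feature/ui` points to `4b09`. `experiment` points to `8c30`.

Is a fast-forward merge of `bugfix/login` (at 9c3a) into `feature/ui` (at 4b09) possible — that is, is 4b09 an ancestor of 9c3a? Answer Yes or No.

A fast-forward from 4b09 to 9c3a is possible iff 4b09 is an ancestor of 9c3a.
Ancestors of 9c3a: {2ce2, 3d7d, 4b09, 576a, 99b6, 9c3a, e283, f8a5, fa6d}.
4b09 is among them, so fast-forward is possible.

Yes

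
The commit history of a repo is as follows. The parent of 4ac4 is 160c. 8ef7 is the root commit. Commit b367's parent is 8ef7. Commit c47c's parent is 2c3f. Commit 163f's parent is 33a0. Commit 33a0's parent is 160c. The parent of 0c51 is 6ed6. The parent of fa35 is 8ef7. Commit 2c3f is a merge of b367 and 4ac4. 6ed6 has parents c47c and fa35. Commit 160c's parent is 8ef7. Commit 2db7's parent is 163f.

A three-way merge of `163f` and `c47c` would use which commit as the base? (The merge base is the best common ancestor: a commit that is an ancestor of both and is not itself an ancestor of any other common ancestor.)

Ancestors of 163f: {160c, 163f, 33a0, 8ef7}.
Ancestors of c47c: {160c, 2c3f, 4ac4, 8ef7, b367, c47c}.
Common ancestors: {160c, 8ef7}.
Among these, 160c is not an ancestor of any other common ancestor — it is the merge base.

160c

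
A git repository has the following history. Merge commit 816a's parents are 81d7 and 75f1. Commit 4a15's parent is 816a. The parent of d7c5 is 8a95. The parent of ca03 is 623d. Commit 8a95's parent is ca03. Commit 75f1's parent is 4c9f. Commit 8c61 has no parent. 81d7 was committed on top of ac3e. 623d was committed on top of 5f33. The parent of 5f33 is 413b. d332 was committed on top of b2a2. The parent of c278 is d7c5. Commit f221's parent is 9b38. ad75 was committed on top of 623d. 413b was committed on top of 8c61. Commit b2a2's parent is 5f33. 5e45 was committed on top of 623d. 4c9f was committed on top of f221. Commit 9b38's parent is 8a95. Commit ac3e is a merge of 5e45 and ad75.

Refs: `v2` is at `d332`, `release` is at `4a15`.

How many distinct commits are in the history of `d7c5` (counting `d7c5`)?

7

Walking parent pointers from d7c5: reachable set = {413b, 5f33, 623d, 8a95, 8c61, ca03, d7c5}.
That is 7 commits.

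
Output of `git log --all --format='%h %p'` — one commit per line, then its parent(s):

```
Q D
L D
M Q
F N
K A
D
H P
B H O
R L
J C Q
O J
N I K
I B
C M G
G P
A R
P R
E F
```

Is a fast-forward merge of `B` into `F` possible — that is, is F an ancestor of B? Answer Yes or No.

A fast-forward from F to B is possible iff F is an ancestor of B.
Ancestors of B: {B, C, D, G, H, J, L, M, O, P, Q, R}.
F is not among them, so fast-forward is not possible.

No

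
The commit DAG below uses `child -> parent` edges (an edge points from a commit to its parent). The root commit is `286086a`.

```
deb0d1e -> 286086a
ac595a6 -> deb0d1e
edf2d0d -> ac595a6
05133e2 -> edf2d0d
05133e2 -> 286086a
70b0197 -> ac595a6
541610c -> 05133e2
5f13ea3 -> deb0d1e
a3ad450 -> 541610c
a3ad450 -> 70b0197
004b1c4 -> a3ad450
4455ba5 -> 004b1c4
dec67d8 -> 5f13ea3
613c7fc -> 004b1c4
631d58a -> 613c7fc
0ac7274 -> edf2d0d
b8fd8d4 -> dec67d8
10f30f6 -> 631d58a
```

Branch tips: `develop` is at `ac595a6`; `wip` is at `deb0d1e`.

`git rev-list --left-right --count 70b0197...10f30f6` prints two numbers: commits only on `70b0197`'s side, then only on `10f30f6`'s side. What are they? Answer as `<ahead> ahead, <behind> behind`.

Reachable from 70b0197: {286086a, 70b0197, ac595a6, deb0d1e}.
Reachable from 10f30f6: {004b1c4, 05133e2, 10f30f6, 286086a, 541610c, 613c7fc, 631d58a, 70b0197, a3ad450, ac595a6, deb0d1e, edf2d0d}.
Only in 70b0197's history (ahead): {} — 0.
Only in 10f30f6's history (behind): {004b1c4, 05133e2, 10f30f6, 541610c, 613c7fc, 631d58a, a3ad450, edf2d0d} — 8.

0 ahead, 8 behind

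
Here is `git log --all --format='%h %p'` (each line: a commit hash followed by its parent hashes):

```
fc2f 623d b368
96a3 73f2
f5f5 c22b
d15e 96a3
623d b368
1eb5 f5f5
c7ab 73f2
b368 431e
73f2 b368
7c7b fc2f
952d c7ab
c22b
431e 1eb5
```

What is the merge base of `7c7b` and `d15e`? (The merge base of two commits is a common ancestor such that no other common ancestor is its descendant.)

b368

Ancestors of 7c7b: {1eb5, 431e, 623d, 7c7b, b368, c22b, f5f5, fc2f}.
Ancestors of d15e: {1eb5, 431e, 73f2, 96a3, b368, c22b, d15e, f5f5}.
Common ancestors: {1eb5, 431e, b368, c22b, f5f5}.
Among these, b368 is not an ancestor of any other common ancestor — it is the merge base.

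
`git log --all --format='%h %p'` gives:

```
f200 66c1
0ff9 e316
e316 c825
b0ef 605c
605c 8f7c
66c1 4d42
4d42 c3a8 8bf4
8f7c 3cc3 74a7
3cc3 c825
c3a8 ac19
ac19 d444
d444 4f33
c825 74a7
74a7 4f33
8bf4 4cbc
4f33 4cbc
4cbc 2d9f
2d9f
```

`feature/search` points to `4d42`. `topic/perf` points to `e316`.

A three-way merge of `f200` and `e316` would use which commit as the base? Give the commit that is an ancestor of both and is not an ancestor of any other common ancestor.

4f33

Ancestors of f200: {2d9f, 4cbc, 4d42, 4f33, 66c1, 8bf4, ac19, c3a8, d444, f200}.
Ancestors of e316: {2d9f, 4cbc, 4f33, 74a7, c825, e316}.
Common ancestors: {2d9f, 4cbc, 4f33}.
Among these, 4f33 is not an ancestor of any other common ancestor — it is the merge base.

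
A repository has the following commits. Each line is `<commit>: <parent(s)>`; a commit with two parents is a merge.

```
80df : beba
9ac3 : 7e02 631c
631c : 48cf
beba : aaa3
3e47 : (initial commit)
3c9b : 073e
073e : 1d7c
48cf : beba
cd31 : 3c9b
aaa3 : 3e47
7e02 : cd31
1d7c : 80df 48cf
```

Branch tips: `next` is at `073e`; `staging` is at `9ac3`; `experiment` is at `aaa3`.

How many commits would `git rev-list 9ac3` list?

12

Walking parent pointers from 9ac3: reachable set = {073e, 1d7c, 3c9b, 3e47, 48cf, 631c, 7e02, 80df, 9ac3, aaa3, beba, cd31}.
That is 12 commits.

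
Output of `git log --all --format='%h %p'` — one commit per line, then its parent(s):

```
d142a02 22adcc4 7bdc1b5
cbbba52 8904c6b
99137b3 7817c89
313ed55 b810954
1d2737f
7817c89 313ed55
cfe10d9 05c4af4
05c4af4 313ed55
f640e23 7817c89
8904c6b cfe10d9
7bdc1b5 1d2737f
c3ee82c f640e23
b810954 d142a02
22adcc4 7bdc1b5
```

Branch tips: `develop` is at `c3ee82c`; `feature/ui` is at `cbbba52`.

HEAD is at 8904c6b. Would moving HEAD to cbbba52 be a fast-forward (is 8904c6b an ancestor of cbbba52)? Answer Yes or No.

Yes

A fast-forward from 8904c6b to cbbba52 is possible iff 8904c6b is an ancestor of cbbba52.
Ancestors of cbbba52: {05c4af4, 1d2737f, 22adcc4, 313ed55, 7bdc1b5, 8904c6b, b810954, cbbba52, cfe10d9, d142a02}.
8904c6b is among them, so fast-forward is possible.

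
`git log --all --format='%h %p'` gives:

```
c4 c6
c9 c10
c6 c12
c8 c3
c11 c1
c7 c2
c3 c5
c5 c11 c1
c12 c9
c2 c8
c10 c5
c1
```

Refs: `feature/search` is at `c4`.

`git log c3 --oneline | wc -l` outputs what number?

Walking parent pointers from c3: reachable set = {c1, c11, c3, c5}.
That is 4 commits.

4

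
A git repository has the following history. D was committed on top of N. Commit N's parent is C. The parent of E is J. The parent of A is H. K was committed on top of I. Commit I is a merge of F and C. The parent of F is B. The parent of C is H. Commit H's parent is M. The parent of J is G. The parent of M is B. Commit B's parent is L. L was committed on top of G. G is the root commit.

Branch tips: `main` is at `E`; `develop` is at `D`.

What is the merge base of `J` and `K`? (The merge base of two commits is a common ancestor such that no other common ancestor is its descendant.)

G

Ancestors of J: {G, J}.
Ancestors of K: {B, C, F, G, H, I, K, L, M}.
Common ancestors: {G}.
The only common ancestor is G, so it is the merge base.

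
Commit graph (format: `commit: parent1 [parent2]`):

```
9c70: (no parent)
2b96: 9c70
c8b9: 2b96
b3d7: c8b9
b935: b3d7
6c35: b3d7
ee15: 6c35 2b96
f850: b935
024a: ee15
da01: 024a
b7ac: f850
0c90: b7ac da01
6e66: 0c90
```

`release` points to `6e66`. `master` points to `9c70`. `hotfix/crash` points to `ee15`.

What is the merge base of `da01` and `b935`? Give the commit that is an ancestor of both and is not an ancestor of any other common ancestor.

b3d7

Ancestors of da01: {024a, 2b96, 6c35, 9c70, b3d7, c8b9, da01, ee15}.
Ancestors of b935: {2b96, 9c70, b3d7, b935, c8b9}.
Common ancestors: {2b96, 9c70, b3d7, c8b9}.
Among these, b3d7 is not an ancestor of any other common ancestor — it is the merge base.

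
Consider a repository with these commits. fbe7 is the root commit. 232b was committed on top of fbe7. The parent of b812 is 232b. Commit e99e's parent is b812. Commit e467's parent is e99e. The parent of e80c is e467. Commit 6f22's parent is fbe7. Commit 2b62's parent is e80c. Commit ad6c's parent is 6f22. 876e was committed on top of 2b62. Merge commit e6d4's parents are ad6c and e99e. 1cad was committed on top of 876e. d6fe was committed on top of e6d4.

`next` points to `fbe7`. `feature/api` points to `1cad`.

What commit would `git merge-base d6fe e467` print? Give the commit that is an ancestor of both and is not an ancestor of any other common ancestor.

Ancestors of d6fe: {232b, 6f22, ad6c, b812, d6fe, e6d4, e99e, fbe7}.
Ancestors of e467: {232b, b812, e467, e99e, fbe7}.
Common ancestors: {232b, b812, e99e, fbe7}.
Among these, e99e is not an ancestor of any other common ancestor — it is the merge base.

e99e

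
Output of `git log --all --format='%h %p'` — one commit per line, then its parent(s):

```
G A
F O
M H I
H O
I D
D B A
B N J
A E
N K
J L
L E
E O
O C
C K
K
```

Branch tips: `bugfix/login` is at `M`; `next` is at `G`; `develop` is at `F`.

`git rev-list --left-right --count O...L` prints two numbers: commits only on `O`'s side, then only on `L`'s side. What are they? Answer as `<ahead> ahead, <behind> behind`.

0 ahead, 2 behind

Reachable from O: {C, K, O}.
Reachable from L: {C, E, K, L, O}.
Only in O's history (ahead): {} — 0.
Only in L's history (behind): {E, L} — 2.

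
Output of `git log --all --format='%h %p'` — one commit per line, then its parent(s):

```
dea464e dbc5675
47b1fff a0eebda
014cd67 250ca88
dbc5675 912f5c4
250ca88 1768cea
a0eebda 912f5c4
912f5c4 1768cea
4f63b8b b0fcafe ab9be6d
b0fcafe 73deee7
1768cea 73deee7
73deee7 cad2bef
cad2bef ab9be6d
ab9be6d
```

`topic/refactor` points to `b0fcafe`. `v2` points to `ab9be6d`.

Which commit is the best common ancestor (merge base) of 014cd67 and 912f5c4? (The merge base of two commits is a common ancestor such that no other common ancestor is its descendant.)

Ancestors of 014cd67: {014cd67, 1768cea, 250ca88, 73deee7, ab9be6d, cad2bef}.
Ancestors of 912f5c4: {1768cea, 73deee7, 912f5c4, ab9be6d, cad2bef}.
Common ancestors: {1768cea, 73deee7, ab9be6d, cad2bef}.
Among these, 1768cea is not an ancestor of any other common ancestor — it is the merge base.

1768cea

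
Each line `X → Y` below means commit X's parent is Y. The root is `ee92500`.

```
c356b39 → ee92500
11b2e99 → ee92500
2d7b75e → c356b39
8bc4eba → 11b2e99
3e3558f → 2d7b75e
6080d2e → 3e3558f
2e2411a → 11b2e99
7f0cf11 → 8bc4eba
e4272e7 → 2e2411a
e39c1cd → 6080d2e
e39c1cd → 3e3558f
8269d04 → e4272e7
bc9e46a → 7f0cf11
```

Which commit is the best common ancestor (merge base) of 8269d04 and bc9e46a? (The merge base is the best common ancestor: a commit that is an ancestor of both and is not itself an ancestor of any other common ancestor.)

Ancestors of 8269d04: {11b2e99, 2e2411a, 8269d04, e4272e7, ee92500}.
Ancestors of bc9e46a: {11b2e99, 7f0cf11, 8bc4eba, bc9e46a, ee92500}.
Common ancestors: {11b2e99, ee92500}.
Among these, 11b2e99 is not an ancestor of any other common ancestor — it is the merge base.

11b2e99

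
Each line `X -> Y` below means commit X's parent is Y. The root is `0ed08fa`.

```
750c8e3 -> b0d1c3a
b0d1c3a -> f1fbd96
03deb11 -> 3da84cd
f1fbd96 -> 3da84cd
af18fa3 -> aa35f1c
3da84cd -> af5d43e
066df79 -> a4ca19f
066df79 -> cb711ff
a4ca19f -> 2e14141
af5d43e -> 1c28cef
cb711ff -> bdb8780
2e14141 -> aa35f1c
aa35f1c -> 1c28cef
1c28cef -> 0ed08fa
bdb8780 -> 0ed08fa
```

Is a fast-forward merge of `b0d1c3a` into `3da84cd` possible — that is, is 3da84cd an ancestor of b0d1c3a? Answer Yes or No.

Yes

A fast-forward from 3da84cd to b0d1c3a is possible iff 3da84cd is an ancestor of b0d1c3a.
Ancestors of b0d1c3a: {0ed08fa, 1c28cef, 3da84cd, af5d43e, b0d1c3a, f1fbd96}.
3da84cd is among them, so fast-forward is possible.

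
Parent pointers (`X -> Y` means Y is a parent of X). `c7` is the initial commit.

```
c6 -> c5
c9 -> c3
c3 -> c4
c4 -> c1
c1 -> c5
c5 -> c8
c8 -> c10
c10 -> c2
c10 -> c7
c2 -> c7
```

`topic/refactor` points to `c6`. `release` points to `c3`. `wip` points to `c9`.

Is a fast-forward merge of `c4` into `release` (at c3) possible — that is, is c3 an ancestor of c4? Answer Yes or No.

A fast-forward from c3 to c4 is possible iff c3 is an ancestor of c4.
Ancestors of c4: {c1, c10, c2, c4, c5, c7, c8}.
c3 is not among them, so fast-forward is not possible.

No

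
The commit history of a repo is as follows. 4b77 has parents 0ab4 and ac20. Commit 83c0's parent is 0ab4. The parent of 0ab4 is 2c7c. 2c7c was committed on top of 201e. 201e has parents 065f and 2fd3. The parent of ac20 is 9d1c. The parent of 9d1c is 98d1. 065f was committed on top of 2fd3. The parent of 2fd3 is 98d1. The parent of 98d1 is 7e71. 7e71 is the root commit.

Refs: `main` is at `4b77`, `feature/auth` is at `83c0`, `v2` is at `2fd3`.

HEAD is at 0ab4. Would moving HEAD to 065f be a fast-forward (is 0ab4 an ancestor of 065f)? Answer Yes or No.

No

A fast-forward from 0ab4 to 065f is possible iff 0ab4 is an ancestor of 065f.
Ancestors of 065f: {065f, 2fd3, 7e71, 98d1}.
0ab4 is not among them, so fast-forward is not possible.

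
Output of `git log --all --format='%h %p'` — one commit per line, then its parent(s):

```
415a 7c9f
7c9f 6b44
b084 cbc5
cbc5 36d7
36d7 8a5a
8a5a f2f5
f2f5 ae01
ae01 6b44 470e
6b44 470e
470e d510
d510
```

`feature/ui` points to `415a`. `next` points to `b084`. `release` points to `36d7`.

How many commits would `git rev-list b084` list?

Walking parent pointers from b084: reachable set = {36d7, 470e, 6b44, 8a5a, ae01, b084, cbc5, d510, f2f5}.
That is 9 commits.

9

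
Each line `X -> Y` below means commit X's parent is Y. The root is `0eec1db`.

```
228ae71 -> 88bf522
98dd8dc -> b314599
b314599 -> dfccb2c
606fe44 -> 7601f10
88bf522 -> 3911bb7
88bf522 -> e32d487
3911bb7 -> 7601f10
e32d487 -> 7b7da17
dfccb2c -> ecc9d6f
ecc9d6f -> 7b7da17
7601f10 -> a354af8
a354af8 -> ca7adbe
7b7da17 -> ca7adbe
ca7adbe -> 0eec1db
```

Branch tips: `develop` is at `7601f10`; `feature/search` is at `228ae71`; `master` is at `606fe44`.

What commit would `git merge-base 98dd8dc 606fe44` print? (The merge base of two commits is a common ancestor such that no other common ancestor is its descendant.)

Ancestors of 98dd8dc: {0eec1db, 7b7da17, 98dd8dc, b314599, ca7adbe, dfccb2c, ecc9d6f}.
Ancestors of 606fe44: {0eec1db, 606fe44, 7601f10, a354af8, ca7adbe}.
Common ancestors: {0eec1db, ca7adbe}.
Among these, ca7adbe is not an ancestor of any other common ancestor — it is the merge base.

ca7adbe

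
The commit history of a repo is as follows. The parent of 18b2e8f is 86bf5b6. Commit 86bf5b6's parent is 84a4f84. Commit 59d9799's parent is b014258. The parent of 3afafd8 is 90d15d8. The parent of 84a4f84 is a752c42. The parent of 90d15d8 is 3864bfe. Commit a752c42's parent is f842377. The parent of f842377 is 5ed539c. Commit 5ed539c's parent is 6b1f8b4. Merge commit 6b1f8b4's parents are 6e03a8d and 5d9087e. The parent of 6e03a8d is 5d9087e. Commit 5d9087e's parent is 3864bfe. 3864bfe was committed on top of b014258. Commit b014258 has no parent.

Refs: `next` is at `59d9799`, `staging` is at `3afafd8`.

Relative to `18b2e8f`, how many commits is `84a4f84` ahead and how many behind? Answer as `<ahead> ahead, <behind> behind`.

0 ahead, 2 behind

Reachable from 84a4f84: {3864bfe, 5d9087e, 5ed539c, 6b1f8b4, 6e03a8d, 84a4f84, a752c42, b014258, f842377}.
Reachable from 18b2e8f: {18b2e8f, 3864bfe, 5d9087e, 5ed539c, 6b1f8b4, 6e03a8d, 84a4f84, 86bf5b6, a752c42, b014258, f842377}.
Only in 84a4f84's history (ahead): {} — 0.
Only in 18b2e8f's history (behind): {18b2e8f, 86bf5b6} — 2.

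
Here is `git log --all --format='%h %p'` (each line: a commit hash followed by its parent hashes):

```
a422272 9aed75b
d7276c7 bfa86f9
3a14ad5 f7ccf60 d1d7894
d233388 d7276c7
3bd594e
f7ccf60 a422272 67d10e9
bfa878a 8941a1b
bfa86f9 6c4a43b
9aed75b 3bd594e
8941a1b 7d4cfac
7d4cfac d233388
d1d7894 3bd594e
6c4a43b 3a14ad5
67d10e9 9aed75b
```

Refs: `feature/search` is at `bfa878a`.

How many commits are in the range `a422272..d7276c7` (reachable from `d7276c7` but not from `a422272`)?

7

Reachable from d7276c7: {3a14ad5, 3bd594e, 67d10e9, 6c4a43b, 9aed75b, a422272, bfa86f9, d1d7894, d7276c7, f7ccf60}.
Reachable from a422272: {3bd594e, 9aed75b, a422272}.
In d7276c7's history but not a422272's: {3a14ad5, 67d10e9, 6c4a43b, bfa86f9, d1d7894, d7276c7, f7ccf60} — 7 commits.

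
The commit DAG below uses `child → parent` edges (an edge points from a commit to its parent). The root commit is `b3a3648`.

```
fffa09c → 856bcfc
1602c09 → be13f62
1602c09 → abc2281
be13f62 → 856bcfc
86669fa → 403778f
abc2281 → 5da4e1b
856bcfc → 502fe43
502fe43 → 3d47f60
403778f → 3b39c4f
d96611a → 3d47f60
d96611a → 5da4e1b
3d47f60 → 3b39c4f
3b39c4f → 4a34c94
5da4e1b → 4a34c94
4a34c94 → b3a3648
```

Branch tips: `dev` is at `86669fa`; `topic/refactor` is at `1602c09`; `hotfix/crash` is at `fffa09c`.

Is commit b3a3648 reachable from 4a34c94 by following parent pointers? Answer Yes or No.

Ancestors of 4a34c94 (commits reachable by following parents): {4a34c94, b3a3648}.
b3a3648 is in that set, so it is an ancestor of 4a34c94.

Yes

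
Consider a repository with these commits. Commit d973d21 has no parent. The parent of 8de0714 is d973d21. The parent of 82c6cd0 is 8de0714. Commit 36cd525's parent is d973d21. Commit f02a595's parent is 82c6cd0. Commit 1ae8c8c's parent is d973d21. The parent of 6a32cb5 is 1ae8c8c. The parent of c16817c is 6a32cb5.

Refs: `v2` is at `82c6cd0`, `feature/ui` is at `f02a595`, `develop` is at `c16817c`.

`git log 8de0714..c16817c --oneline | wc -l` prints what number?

3

Reachable from c16817c: {1ae8c8c, 6a32cb5, c16817c, d973d21}.
Reachable from 8de0714: {8de0714, d973d21}.
In c16817c's history but not 8de0714's: {1ae8c8c, 6a32cb5, c16817c} — 3 commits.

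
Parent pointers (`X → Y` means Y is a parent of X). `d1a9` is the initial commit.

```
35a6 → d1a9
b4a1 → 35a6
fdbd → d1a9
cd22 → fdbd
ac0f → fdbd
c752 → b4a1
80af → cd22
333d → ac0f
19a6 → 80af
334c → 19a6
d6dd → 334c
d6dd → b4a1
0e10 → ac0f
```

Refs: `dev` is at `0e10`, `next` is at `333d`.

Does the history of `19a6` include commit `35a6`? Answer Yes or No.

No

Ancestors of 19a6: {19a6, 80af, cd22, d1a9, fdbd}.
35a6 is not in that set, so it is not an ancestor of 19a6.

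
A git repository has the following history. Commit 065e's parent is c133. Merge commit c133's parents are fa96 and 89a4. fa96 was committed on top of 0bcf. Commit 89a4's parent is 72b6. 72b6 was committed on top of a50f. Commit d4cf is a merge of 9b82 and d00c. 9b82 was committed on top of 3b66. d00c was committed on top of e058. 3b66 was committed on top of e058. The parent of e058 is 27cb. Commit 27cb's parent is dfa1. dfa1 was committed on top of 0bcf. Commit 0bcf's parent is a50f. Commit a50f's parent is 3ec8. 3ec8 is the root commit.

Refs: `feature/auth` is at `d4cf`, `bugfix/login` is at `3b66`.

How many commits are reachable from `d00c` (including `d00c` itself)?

7

Walking parent pointers from d00c: reachable set = {0bcf, 27cb, 3ec8, a50f, d00c, dfa1, e058}.
That is 7 commits.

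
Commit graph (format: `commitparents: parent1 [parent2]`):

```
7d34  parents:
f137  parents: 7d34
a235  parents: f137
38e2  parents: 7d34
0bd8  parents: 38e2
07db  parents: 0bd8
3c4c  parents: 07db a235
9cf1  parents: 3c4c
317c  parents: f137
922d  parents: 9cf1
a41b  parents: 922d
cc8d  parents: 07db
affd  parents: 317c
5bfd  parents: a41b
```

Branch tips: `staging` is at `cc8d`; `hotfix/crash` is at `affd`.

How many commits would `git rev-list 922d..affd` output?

2

Reachable from affd: {317c, 7d34, affd, f137}.
Reachable from 922d: {07db, 0bd8, 38e2, 3c4c, 7d34, 922d, 9cf1, a235, f137}.
In affd's history but not 922d's: {317c, affd} — 2 commits.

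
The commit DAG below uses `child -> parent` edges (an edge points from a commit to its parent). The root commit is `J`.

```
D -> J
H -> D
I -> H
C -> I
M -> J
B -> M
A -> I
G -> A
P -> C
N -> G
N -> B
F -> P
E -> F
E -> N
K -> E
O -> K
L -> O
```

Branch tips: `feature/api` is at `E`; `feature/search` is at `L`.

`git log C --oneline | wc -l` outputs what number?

5

Walking parent pointers from C: reachable set = {C, D, H, I, J}.
That is 5 commits.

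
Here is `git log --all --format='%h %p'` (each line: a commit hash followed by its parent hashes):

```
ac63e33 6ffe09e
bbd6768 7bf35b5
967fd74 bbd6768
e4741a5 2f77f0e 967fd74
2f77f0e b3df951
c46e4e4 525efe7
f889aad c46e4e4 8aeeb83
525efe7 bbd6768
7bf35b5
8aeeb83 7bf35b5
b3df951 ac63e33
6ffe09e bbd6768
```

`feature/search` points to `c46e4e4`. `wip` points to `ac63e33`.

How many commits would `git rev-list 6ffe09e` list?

Walking parent pointers from 6ffe09e: reachable set = {6ffe09e, 7bf35b5, bbd6768}.
That is 3 commits.

3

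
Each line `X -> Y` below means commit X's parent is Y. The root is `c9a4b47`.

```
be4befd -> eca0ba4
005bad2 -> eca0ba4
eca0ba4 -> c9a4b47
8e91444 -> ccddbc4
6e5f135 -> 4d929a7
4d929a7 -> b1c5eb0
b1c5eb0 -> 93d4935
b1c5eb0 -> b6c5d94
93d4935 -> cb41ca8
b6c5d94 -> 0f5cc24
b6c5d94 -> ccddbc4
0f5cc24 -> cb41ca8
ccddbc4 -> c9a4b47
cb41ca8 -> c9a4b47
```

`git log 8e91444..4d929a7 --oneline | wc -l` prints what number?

6

Reachable from 4d929a7: {0f5cc24, 4d929a7, 93d4935, b1c5eb0, b6c5d94, c9a4b47, cb41ca8, ccddbc4}.
Reachable from 8e91444: {8e91444, c9a4b47, ccddbc4}.
In 4d929a7's history but not 8e91444's: {0f5cc24, 4d929a7, 93d4935, b1c5eb0, b6c5d94, cb41ca8} — 6 commits.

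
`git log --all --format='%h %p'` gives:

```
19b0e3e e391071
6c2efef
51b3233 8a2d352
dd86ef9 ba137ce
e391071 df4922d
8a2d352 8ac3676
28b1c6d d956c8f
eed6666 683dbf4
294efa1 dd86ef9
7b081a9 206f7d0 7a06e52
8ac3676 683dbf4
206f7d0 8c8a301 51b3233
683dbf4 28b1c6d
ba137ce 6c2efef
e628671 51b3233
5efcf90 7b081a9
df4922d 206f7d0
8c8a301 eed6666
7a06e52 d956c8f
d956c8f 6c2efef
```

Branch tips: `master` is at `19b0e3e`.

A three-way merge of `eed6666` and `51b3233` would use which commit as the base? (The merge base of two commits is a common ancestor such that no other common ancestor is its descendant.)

683dbf4

Ancestors of eed6666: {28b1c6d, 683dbf4, 6c2efef, d956c8f, eed6666}.
Ancestors of 51b3233: {28b1c6d, 51b3233, 683dbf4, 6c2efef, 8a2d352, 8ac3676, d956c8f}.
Common ancestors: {28b1c6d, 683dbf4, 6c2efef, d956c8f}.
Among these, 683dbf4 is not an ancestor of any other common ancestor — it is the merge base.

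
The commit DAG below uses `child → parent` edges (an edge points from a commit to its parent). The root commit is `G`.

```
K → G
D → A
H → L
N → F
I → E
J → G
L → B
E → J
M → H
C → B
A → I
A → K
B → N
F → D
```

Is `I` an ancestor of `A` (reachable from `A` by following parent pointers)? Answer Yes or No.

Yes

Ancestors of A (commits reachable by following parents): {A, E, G, I, J, K}.
I is in that set, so it is an ancestor of A.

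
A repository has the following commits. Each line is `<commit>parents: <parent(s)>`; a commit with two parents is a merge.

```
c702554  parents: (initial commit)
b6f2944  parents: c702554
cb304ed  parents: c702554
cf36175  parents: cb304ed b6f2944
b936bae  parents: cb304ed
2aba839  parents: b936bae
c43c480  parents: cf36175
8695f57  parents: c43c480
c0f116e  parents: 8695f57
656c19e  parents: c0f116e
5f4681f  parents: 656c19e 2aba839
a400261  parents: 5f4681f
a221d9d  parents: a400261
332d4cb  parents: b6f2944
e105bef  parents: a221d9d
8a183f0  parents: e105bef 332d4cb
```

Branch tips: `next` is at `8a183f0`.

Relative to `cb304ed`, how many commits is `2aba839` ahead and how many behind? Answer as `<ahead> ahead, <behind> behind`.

Reachable from 2aba839: {2aba839, b936bae, c702554, cb304ed}.
Reachable from cb304ed: {c702554, cb304ed}.
Only in 2aba839's history (ahead): {2aba839, b936bae} — 2.
Only in cb304ed's history (behind): {} — 0.

2 ahead, 0 behind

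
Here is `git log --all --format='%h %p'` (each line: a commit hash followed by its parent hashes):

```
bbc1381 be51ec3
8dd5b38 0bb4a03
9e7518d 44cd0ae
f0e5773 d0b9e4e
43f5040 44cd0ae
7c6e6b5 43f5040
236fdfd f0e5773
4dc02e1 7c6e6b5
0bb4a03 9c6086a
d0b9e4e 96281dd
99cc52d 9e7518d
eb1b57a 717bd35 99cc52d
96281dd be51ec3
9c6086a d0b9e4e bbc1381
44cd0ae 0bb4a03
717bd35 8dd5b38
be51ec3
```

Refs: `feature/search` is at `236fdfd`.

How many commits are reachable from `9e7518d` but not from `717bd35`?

2

Reachable from 9e7518d: {0bb4a03, 44cd0ae, 96281dd, 9c6086a, 9e7518d, bbc1381, be51ec3, d0b9e4e}.
Reachable from 717bd35: {0bb4a03, 717bd35, 8dd5b38, 96281dd, 9c6086a, bbc1381, be51ec3, d0b9e4e}.
In 9e7518d's history but not 717bd35's: {44cd0ae, 9e7518d} — 2 commits.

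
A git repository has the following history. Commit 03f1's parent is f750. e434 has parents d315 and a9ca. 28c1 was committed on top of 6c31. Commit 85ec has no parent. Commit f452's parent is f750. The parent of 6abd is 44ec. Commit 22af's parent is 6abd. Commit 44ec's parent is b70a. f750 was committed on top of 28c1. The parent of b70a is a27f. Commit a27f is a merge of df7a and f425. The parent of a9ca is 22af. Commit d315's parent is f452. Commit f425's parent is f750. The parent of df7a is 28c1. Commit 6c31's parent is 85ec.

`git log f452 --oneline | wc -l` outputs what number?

Walking parent pointers from f452: reachable set = {28c1, 6c31, 85ec, f452, f750}.
That is 5 commits.

5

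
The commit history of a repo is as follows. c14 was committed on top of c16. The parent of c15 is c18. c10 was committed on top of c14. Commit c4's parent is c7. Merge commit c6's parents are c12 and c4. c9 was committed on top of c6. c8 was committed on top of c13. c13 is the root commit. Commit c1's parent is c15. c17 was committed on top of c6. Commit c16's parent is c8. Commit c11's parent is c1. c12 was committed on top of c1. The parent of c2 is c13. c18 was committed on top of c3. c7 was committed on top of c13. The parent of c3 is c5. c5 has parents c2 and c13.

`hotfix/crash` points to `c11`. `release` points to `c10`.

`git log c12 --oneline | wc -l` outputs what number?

8

Walking parent pointers from c12: reachable set = {c1, c12, c13, c15, c18, c2, c3, c5}.
That is 8 commits.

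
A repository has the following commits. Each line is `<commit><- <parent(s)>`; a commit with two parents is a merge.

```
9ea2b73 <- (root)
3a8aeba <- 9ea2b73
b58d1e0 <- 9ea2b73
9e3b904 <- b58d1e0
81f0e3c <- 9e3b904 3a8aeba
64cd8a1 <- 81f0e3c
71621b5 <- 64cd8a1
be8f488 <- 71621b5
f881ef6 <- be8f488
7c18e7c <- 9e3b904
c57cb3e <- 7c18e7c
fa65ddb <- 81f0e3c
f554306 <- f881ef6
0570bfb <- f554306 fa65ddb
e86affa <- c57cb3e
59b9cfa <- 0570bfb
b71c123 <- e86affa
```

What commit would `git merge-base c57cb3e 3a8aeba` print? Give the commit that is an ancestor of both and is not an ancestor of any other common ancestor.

Ancestors of c57cb3e: {7c18e7c, 9e3b904, 9ea2b73, b58d1e0, c57cb3e}.
Ancestors of 3a8aeba: {3a8aeba, 9ea2b73}.
Common ancestors: {9ea2b73}.
The only common ancestor is 9ea2b73, so it is the merge base.

9ea2b73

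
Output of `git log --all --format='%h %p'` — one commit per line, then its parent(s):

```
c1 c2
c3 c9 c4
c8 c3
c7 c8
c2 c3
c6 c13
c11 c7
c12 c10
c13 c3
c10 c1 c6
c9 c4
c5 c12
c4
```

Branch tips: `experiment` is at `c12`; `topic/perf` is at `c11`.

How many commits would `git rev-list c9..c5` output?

Reachable from c5: {c1, c10, c12, c13, c2, c3, c4, c5, c6, c9}.
Reachable from c9: {c4, c9}.
In c5's history but not c9's: {c1, c10, c12, c13, c2, c3, c5, c6} — 8 commits.

8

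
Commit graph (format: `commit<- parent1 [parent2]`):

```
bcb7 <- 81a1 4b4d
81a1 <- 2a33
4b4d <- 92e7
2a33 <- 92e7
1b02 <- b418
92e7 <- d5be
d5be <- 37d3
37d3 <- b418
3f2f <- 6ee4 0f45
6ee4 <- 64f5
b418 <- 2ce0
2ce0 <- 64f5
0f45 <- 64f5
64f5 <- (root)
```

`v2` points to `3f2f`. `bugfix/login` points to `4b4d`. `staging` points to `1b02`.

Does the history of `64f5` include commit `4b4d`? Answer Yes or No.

No

Ancestors of 64f5: {64f5}.
4b4d is not in that set, so it is not an ancestor of 64f5.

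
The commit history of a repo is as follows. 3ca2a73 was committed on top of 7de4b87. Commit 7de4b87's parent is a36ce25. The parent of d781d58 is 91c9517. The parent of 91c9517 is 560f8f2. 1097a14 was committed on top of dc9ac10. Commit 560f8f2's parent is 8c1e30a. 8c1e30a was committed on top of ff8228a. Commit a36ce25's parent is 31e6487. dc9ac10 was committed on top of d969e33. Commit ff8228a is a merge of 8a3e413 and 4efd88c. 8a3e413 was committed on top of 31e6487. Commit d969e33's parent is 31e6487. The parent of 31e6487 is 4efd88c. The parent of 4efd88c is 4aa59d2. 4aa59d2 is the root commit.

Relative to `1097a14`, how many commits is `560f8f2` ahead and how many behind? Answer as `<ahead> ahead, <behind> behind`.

4 ahead, 3 behind

Reachable from 560f8f2: {31e6487, 4aa59d2, 4efd88c, 560f8f2, 8a3e413, 8c1e30a, ff8228a}.
Reachable from 1097a14: {1097a14, 31e6487, 4aa59d2, 4efd88c, d969e33, dc9ac10}.
Only in 560f8f2's history (ahead): {560f8f2, 8a3e413, 8c1e30a, ff8228a} — 4.
Only in 1097a14's history (behind): {1097a14, d969e33, dc9ac10} — 3.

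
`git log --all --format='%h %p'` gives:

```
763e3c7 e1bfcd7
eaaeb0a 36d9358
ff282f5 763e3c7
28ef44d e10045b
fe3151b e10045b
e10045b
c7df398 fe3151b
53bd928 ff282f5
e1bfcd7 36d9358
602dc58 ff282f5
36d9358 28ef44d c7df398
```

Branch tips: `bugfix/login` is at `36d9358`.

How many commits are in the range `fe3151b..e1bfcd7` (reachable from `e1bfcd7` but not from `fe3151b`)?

Reachable from e1bfcd7: {28ef44d, 36d9358, c7df398, e10045b, e1bfcd7, fe3151b}.
Reachable from fe3151b: {e10045b, fe3151b}.
In e1bfcd7's history but not fe3151b's: {28ef44d, 36d9358, c7df398, e1bfcd7} — 4 commits.

4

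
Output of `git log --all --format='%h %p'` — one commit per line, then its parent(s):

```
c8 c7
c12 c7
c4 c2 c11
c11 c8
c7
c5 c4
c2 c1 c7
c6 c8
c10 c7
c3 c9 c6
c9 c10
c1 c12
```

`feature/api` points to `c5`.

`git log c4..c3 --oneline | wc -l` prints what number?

Reachable from c3: {c10, c3, c6, c7, c8, c9}.
Reachable from c4: {c1, c11, c12, c2, c4, c7, c8}.
In c3's history but not c4's: {c10, c3, c6, c9} — 4 commits.

4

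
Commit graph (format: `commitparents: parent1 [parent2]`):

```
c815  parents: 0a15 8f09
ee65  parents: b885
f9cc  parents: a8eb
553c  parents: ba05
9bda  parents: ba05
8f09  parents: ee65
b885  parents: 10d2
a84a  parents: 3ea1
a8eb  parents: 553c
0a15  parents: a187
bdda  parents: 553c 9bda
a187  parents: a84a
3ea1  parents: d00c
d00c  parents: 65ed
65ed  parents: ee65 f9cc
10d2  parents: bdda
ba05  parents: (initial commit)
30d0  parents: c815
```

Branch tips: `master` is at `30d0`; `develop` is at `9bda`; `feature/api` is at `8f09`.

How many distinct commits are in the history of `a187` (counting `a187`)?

Walking parent pointers from a187: reachable set = {10d2, 3ea1, 553c, 65ed, 9bda, a187, a84a, a8eb, b885, ba05, bdda, d00c, ee65, f9cc}.
That is 14 commits.

14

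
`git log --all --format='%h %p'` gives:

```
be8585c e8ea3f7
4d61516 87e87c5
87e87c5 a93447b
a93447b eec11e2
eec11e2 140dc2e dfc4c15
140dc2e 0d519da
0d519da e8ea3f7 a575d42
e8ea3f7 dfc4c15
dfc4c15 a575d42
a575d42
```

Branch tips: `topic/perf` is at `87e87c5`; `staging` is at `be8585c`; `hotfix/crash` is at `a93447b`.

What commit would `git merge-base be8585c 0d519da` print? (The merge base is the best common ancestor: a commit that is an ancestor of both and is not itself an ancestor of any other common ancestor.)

Ancestors of be8585c: {a575d42, be8585c, dfc4c15, e8ea3f7}.
Ancestors of 0d519da: {0d519da, a575d42, dfc4c15, e8ea3f7}.
Common ancestors: {a575d42, dfc4c15, e8ea3f7}.
Among these, e8ea3f7 is not an ancestor of any other common ancestor — it is the merge base.

e8ea3f7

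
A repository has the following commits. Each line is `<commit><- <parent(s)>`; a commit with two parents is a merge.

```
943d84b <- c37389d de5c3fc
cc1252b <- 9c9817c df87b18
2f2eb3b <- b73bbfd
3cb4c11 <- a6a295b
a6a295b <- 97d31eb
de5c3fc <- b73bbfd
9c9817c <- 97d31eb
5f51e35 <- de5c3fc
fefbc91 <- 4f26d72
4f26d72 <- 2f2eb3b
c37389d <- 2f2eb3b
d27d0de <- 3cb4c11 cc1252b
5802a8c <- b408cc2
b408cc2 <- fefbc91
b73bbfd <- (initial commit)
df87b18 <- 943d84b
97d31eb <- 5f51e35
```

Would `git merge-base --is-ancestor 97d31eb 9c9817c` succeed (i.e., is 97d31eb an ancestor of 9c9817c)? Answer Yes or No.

Ancestors of 9c9817c (commits reachable by following parents): {5f51e35, 97d31eb, 9c9817c, b73bbfd, de5c3fc}.
97d31eb is in that set, so it is an ancestor of 9c9817c.

Yes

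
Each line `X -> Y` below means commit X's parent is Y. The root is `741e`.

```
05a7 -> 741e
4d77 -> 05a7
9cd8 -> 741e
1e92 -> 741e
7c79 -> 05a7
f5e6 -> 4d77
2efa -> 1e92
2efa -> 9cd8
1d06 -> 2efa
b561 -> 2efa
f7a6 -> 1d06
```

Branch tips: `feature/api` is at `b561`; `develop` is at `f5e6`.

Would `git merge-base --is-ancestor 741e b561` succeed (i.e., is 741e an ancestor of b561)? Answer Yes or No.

Yes

Ancestors of b561 (commits reachable by following parents): {1e92, 2efa, 741e, 9cd8, b561}.
741e is in that set, so it is an ancestor of b561.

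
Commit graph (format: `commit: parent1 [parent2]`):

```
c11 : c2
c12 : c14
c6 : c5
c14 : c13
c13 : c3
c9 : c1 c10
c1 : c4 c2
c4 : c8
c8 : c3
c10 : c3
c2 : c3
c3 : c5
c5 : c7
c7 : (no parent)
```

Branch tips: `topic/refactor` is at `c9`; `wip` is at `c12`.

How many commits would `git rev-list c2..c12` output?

Reachable from c12: {c12, c13, c14, c3, c5, c7}.
Reachable from c2: {c2, c3, c5, c7}.
In c12's history but not c2's: {c12, c13, c14} — 3 commits.

3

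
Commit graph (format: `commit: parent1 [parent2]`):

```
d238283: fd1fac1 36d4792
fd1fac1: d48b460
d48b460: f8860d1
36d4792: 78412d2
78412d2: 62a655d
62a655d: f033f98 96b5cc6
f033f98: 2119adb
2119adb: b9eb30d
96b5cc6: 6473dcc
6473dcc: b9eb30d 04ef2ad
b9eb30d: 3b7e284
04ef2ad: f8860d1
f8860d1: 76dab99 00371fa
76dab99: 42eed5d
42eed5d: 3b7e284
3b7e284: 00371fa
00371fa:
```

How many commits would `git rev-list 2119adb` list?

4

Walking parent pointers from 2119adb: reachable set = {00371fa, 2119adb, 3b7e284, b9eb30d}.
That is 4 commits.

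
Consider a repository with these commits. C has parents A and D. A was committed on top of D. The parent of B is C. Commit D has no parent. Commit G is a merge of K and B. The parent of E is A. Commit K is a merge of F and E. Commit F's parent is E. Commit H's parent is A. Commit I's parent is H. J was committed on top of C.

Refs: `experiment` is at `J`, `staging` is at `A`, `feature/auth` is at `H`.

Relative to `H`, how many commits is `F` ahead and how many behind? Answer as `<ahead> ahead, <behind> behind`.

2 ahead, 1 behind

Reachable from F: {A, D, E, F}.
Reachable from H: {A, D, H}.
Only in F's history (ahead): {E, F} — 2.
Only in H's history (behind): {H} — 1.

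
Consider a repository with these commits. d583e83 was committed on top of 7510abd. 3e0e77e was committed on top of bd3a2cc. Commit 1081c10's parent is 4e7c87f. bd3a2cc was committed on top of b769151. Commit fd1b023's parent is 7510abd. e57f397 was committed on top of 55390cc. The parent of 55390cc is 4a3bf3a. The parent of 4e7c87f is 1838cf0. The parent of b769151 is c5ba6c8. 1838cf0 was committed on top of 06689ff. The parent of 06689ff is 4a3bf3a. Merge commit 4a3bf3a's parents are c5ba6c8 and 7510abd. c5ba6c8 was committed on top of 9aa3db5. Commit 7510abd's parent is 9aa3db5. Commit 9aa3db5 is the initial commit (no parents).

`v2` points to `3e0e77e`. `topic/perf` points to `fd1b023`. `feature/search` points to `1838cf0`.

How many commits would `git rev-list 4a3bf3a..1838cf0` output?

Reachable from 1838cf0: {06689ff, 1838cf0, 4a3bf3a, 7510abd, 9aa3db5, c5ba6c8}.
Reachable from 4a3bf3a: {4a3bf3a, 7510abd, 9aa3db5, c5ba6c8}.
In 1838cf0's history but not 4a3bf3a's: {06689ff, 1838cf0} — 2 commits.

2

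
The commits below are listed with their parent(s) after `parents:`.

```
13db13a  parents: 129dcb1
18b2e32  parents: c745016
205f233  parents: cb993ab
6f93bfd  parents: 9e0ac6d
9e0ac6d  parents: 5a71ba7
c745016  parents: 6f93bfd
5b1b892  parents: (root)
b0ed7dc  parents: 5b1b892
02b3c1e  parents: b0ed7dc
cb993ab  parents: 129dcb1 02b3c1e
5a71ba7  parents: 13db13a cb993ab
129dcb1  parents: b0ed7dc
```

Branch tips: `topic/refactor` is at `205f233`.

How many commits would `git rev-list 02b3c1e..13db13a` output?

2

Reachable from 13db13a: {129dcb1, 13db13a, 5b1b892, b0ed7dc}.
Reachable from 02b3c1e: {02b3c1e, 5b1b892, b0ed7dc}.
In 13db13a's history but not 02b3c1e's: {129dcb1, 13db13a} — 2 commits.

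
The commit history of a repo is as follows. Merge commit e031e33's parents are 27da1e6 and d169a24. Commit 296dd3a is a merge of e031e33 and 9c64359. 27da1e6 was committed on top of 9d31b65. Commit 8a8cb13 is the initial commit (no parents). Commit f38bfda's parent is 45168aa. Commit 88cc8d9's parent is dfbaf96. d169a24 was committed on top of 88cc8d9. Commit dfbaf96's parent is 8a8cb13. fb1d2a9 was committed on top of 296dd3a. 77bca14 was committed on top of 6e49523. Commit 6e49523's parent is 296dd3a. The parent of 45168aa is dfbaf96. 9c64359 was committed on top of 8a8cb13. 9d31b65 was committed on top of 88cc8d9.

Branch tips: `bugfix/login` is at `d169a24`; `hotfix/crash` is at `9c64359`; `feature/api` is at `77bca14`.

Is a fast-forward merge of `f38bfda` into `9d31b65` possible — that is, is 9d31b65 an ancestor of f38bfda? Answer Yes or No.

A fast-forward from 9d31b65 to f38bfda is possible iff 9d31b65 is an ancestor of f38bfda.
Ancestors of f38bfda: {45168aa, 8a8cb13, dfbaf96, f38bfda}.
9d31b65 is not among them, so fast-forward is not possible.

No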